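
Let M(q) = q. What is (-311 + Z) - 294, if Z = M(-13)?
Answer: -618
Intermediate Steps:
Z = -13
(-311 + Z) - 294 = (-311 - 13) - 294 = -324 - 294 = -618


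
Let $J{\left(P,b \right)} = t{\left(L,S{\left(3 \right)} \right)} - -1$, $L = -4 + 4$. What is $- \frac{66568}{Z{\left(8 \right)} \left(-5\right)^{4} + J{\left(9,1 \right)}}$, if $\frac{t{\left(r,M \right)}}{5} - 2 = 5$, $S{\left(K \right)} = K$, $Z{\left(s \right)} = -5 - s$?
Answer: $\frac{66568}{8089} \approx 8.2294$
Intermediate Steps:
$L = 0$
$t{\left(r,M \right)} = 35$ ($t{\left(r,M \right)} = 10 + 5 \cdot 5 = 10 + 25 = 35$)
$J{\left(P,b \right)} = 36$ ($J{\left(P,b \right)} = 35 - -1 = 35 + 1 = 36$)
$- \frac{66568}{Z{\left(8 \right)} \left(-5\right)^{4} + J{\left(9,1 \right)}} = - \frac{66568}{\left(-5 - 8\right) \left(-5\right)^{4} + 36} = - \frac{66568}{\left(-5 - 8\right) 625 + 36} = - \frac{66568}{\left(-13\right) 625 + 36} = - \frac{66568}{-8125 + 36} = - \frac{66568}{-8089} = \left(-66568\right) \left(- \frac{1}{8089}\right) = \frac{66568}{8089}$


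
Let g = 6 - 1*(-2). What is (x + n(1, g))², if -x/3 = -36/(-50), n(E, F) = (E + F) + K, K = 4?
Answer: 73441/625 ≈ 117.51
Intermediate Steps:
g = 8 (g = 6 + 2 = 8)
n(E, F) = 4 + E + F (n(E, F) = (E + F) + 4 = 4 + E + F)
x = -54/25 (x = -(-108)/(-50) = -(-108)*(-1)/50 = -3*18/25 = -54/25 ≈ -2.1600)
(x + n(1, g))² = (-54/25 + (4 + 1 + 8))² = (-54/25 + 13)² = (271/25)² = 73441/625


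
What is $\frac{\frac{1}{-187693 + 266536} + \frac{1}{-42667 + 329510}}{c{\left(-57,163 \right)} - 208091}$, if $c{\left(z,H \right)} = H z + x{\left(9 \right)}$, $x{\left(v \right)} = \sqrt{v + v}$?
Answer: $- \frac{969433586}{13032889246652405817} - \frac{182843 \sqrt{2}}{178116153037582879499} \approx -7.4385 \cdot 10^{-11}$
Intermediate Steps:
$x{\left(v \right)} = \sqrt{2} \sqrt{v}$ ($x{\left(v \right)} = \sqrt{2 v} = \sqrt{2} \sqrt{v}$)
$c{\left(z,H \right)} = 3 \sqrt{2} + H z$ ($c{\left(z,H \right)} = H z + \sqrt{2} \sqrt{9} = H z + \sqrt{2} \cdot 3 = H z + 3 \sqrt{2} = 3 \sqrt{2} + H z$)
$\frac{\frac{1}{-187693 + 266536} + \frac{1}{-42667 + 329510}}{c{\left(-57,163 \right)} - 208091} = \frac{\frac{1}{-187693 + 266536} + \frac{1}{-42667 + 329510}}{\left(3 \sqrt{2} + 163 \left(-57\right)\right) - 208091} = \frac{\frac{1}{78843} + \frac{1}{286843}}{\left(3 \sqrt{2} - 9291\right) - 208091} = \frac{\frac{1}{78843} + \frac{1}{286843}}{\left(-9291 + 3 \sqrt{2}\right) - 208091} = \frac{365686}{22615562649 \left(-217382 + 3 \sqrt{2}\right)}$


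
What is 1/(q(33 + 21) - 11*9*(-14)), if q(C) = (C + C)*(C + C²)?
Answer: 1/322146 ≈ 3.1042e-6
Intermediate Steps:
q(C) = 2*C*(C + C²) (q(C) = (2*C)*(C + C²) = 2*C*(C + C²))
1/(q(33 + 21) - 11*9*(-14)) = 1/(2*(33 + 21)²*(1 + (33 + 21)) - 11*9*(-14)) = 1/(2*54²*(1 + 54) - 99*(-14)) = 1/(2*2916*55 + 1386) = 1/(320760 + 1386) = 1/322146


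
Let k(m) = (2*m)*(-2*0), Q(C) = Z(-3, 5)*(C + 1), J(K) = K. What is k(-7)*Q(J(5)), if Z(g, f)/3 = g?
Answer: 0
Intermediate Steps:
Z(g, f) = 3*g
Q(C) = -9 - 9*C (Q(C) = (3*(-3))*(C + 1) = -9*(1 + C) = -9 - 9*C)
k(m) = 0 (k(m) = (2*m)*0 = 0)
k(-7)*Q(J(5)) = 0*(-9 - 9*5) = 0*(-9 - 45) = 0*(-54) = 0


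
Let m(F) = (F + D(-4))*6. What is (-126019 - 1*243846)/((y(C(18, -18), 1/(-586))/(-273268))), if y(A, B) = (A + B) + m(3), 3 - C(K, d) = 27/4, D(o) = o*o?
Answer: 118456699057040/129211 ≈ 9.1677e+8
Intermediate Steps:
D(o) = o²
m(F) = 96 + 6*F (m(F) = (F + (-4)²)*6 = (F + 16)*6 = (16 + F)*6 = 96 + 6*F)
C(K, d) = -15/4 (C(K, d) = 3 - 27/4 = -15/4)
y(A, B) = 114 + A + B (y(A, B) = (A + B) + (96 + 6*3) = (A + B) + (96 + 18) = (A + B) + 114 = 114 + A + B)
(-126019 - 1*243846)/((y(C(18, -18), 1/(-586))/(-273268))) = (-126019 - 1*243846)/(((114 - 15/4 + 1/(-586))/(-273268))) = (-126019 - 243846)/(((114 - 15/4 - 1/586)*(-1/273268))) = -369865/((129211/1172)*(-1/273268)) = -369865/(-129211/320270096) = -369865*(-320270096/129211) = 118456699057040/129211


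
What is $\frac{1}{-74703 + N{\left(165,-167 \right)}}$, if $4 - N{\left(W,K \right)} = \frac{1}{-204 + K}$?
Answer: $- \frac{371}{27713328} \approx -1.3387 \cdot 10^{-5}$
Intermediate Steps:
$N{\left(W,K \right)} = 4 - \frac{1}{-204 + K}$
$\frac{1}{-74703 + N{\left(165,-167 \right)}} = \frac{1}{-74703 + \frac{-817 + 4 \left(-167\right)}{-204 - 167}} = \frac{1}{-74703 + \frac{-817 - 668}{-371}} = \frac{1}{-74703 - - \frac{1485}{371}} = \frac{1}{-74703 + \frac{1485}{371}} = \frac{1}{- \frac{27713328}{371}} = - \frac{371}{27713328}$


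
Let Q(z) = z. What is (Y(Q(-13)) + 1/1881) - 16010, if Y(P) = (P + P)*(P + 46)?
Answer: -31728707/1881 ≈ -16868.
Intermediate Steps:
Y(P) = 2*P*(46 + P) (Y(P) = (2*P)*(46 + P) = 2*P*(46 + P))
(Y(Q(-13)) + 1/1881) - 16010 = (2*(-13)*(46 - 13) + 1/1881) - 16010 = (2*(-13)*33 + 1/1881) - 16010 = (-858 + 1/1881) - 16010 = -1613897/1881 - 16010 = -31728707/1881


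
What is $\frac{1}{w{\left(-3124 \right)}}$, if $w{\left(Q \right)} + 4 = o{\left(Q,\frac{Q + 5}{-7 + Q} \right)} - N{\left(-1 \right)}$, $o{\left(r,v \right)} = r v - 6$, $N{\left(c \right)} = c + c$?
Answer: $- \frac{3131}{9768804} \approx -0.00032051$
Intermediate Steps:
$N{\left(c \right)} = 2 c$
$o{\left(r,v \right)} = -6 + r v$
$w{\left(Q \right)} = -8 + \frac{Q \left(5 + Q\right)}{-7 + Q}$ ($w{\left(Q \right)} = -4 - \left(6 - 2 - Q \frac{Q + 5}{-7 + Q}\right) = -4 + \left(\left(-6 + Q \frac{5 + Q}{-7 + Q}\right) - -2\right) = -4 + \left(\left(-6 + Q \frac{5 + Q}{-7 + Q}\right) + 2\right) = -4 + \left(\left(-6 + \frac{Q \left(5 + Q\right)}{-7 + Q}\right) + 2\right) = -4 + \left(-4 + \frac{Q \left(5 + Q\right)}{-7 + Q}\right) = -8 + \frac{Q \left(5 + Q\right)}{-7 + Q}$)
$\frac{1}{w{\left(-3124 \right)}} = \frac{1}{\frac{1}{-7 - 3124} \left(56 + \left(-3124\right)^{2} - -9372\right)} = \frac{1}{\frac{1}{-3131} \left(56 + 9759376 + 9372\right)} = \frac{1}{\left(- \frac{1}{3131}\right) 9768804} = \frac{1}{- \frac{9768804}{3131}} = - \frac{3131}{9768804}$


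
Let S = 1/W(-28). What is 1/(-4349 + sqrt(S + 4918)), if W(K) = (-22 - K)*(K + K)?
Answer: -1461264/6353384689 - 4*sqrt(34701387)/6353384689 ≈ -0.00023371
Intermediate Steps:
W(K) = 2*K*(-22 - K) (W(K) = (-22 - K)*(2*K) = 2*K*(-22 - K))
S = -1/336 (S = 1/(-2*(-28)*(22 - 28)) = 1/(-2*(-28)*(-6)) = 1/(-336) = -1/336 ≈ -0.0029762)
1/(-4349 + sqrt(S + 4918)) = 1/(-4349 + sqrt(-1/336 + 4918)) = 1/(-4349 + sqrt(1652447/336)) = 1/(-4349 + sqrt(34701387)/84)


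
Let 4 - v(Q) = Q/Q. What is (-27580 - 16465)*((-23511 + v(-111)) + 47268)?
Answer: -1046509200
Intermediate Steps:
v(Q) = 3 (v(Q) = 4 - Q/Q = 4 - 1*1 = 4 - 1 = 3)
(-27580 - 16465)*((-23511 + v(-111)) + 47268) = (-27580 - 16465)*((-23511 + 3) + 47268) = -44045*(-23508 + 47268) = -44045*23760 = -1046509200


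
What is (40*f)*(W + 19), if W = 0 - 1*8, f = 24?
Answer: 10560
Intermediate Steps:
W = -8 (W = 0 - 8 = -8)
(40*f)*(W + 19) = (40*24)*(-8 + 19) = 960*11 = 10560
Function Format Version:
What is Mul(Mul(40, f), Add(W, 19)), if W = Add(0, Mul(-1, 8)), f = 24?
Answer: 10560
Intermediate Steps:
W = -8 (W = Add(0, -8) = -8)
Mul(Mul(40, f), Add(W, 19)) = Mul(Mul(40, 24), Add(-8, 19)) = Mul(960, 11) = 10560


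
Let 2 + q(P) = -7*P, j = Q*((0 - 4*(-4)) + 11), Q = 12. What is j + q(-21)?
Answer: 469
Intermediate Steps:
j = 324 (j = 12*((0 - 4*(-4)) + 11) = 12*((0 + 16) + 11) = 12*(16 + 11) = 12*27 = 324)
q(P) = -2 - 7*P
j + q(-21) = 324 + (-2 - 7*(-21)) = 324 + (-2 + 147) = 324 + 145 = 469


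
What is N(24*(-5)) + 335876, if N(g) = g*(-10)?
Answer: 337076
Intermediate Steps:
N(g) = -10*g
N(24*(-5)) + 335876 = -240*(-5) + 335876 = -10*(-120) + 335876 = 1200 + 335876 = 337076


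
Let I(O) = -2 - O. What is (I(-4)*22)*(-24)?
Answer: -1056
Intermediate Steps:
(I(-4)*22)*(-24) = ((-2 - 1*(-4))*22)*(-24) = ((-2 + 4)*22)*(-24) = (2*22)*(-24) = 44*(-24) = -1056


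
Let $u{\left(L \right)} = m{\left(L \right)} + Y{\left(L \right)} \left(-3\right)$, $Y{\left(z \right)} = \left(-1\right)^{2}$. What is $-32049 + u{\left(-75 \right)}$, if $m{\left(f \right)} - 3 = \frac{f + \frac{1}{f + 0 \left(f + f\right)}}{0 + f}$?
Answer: $- \frac{180269999}{5625} \approx -32048.0$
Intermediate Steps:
$m{\left(f \right)} = 3 + \frac{f + \frac{1}{f}}{f}$ ($m{\left(f \right)} = 3 + \frac{f + \frac{1}{f + 0 \left(f + f\right)}}{0 + f} = 3 + \frac{f + \frac{1}{f + 0 \cdot 2 f}}{f} = 3 + \frac{f + \frac{1}{f + 0}}{f} = 3 + \frac{f + \frac{1}{f}}{f}$)
$Y{\left(z \right)} = 1$
$u{\left(L \right)} = 1 + \frac{1}{L^{2}}$ ($u{\left(L \right)} = \left(4 + \frac{1}{L^{2}}\right) + 1 \left(-3\right) = \left(4 + \frac{1}{L^{2}}\right) - 3 = 1 + \frac{1}{L^{2}}$)
$-32049 + u{\left(-75 \right)} = -32049 + \left(1 + \frac{1}{5625}\right) = -32049 + \frac{5626}{5625} = - \frac{180269999}{5625}$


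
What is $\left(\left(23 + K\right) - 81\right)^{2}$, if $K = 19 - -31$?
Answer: $64$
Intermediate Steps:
$K = 50$ ($K = 19 + 31 = 50$)
$\left(\left(23 + K\right) - 81\right)^{2} = \left(\left(23 + 50\right) - 81\right)^{2} = \left(73 - 81\right)^{2} = \left(-8\right)^{2} = 64$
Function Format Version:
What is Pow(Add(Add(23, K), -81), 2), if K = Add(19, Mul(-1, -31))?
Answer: 64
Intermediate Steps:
K = 50 (K = Add(19, 31) = 50)
Pow(Add(Add(23, K), -81), 2) = Pow(Add(Add(23, 50), -81), 2) = Pow(Add(73, -81), 2) = Pow(-8, 2) = 64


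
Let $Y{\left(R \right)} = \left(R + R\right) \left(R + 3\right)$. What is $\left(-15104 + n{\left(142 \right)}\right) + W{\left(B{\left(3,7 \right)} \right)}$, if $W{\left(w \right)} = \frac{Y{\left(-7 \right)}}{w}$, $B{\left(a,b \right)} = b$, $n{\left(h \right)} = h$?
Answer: $-14954$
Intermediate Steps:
$Y{\left(R \right)} = 2 R \left(3 + R\right)$
$W{\left(w \right)} = \frac{56}{w}$ ($W{\left(w \right)} = \frac{2 \left(-7\right) \left(3 - 7\right)}{w} = \frac{2 \left(-7\right) \left(-4\right)}{w} = \frac{56}{w}$)
$\left(-15104 + n{\left(142 \right)}\right) + W{\left(B{\left(3,7 \right)} \right)} = \left(-15104 + 142\right) + \frac{56}{7} = -14962 + 56 \cdot \frac{1}{7} = -14962 + 8 = -14954$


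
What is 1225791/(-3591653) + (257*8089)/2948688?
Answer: 3852115234861/10590664101264 ≈ 0.36373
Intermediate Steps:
1225791/(-3591653) + (257*8089)/2948688 = 1225791*(-1/3591653) + 2078873*(1/2948688) = -1225791/3591653 + 2078873/2948688 = 3852115234861/10590664101264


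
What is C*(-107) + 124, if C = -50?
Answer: 5474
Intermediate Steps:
C*(-107) + 124 = -50*(-107) + 124 = 5350 + 124 = 5474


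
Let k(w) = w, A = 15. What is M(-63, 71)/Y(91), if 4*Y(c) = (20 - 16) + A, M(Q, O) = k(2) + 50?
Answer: 208/19 ≈ 10.947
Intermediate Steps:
M(Q, O) = 52 (M(Q, O) = 2 + 50 = 52)
Y(c) = 19/4 (Y(c) = ((20 - 16) + 15)/4 = (4 + 15)/4 = (¼)*19 = 19/4)
M(-63, 71)/Y(91) = 52/(19/4) = 52*(4/19) = 208/19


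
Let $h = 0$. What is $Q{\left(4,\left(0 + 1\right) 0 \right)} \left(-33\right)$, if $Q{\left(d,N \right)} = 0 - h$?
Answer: $0$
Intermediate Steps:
$Q{\left(d,N \right)} = 0$ ($Q{\left(d,N \right)} = 0 - 0 = 0 + 0 = 0$)
$Q{\left(4,\left(0 + 1\right) 0 \right)} \left(-33\right) = 0 \left(-33\right) = 0$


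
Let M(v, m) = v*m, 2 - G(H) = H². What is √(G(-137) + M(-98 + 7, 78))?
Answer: I*√25865 ≈ 160.83*I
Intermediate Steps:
G(H) = 2 - H²
M(v, m) = m*v
√(G(-137) + M(-98 + 7, 78)) = √((2 - 1*(-137)²) + 78*(-98 + 7)) = √((2 - 1*18769) + 78*(-91)) = √((2 - 18769) - 7098) = √(-18767 - 7098) = √(-25865) = I*√25865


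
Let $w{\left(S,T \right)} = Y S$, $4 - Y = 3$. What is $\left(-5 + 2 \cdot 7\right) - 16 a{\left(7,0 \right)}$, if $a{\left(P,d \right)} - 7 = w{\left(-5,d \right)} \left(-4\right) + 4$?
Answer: $-487$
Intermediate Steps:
$Y = 1$ ($Y = 4 - 3 = 1$)
$w{\left(S,T \right)} = S$ ($w{\left(S,T \right)} = 1 S = S$)
$a{\left(P,d \right)} = 31$ ($a{\left(P,d \right)} = 7 + \left(\left(-5\right) \left(-4\right) + 4\right) = 7 + \left(20 + 4\right) = 7 + 24 = 31$)
$\left(-5 + 2 \cdot 7\right) - 16 a{\left(7,0 \right)} = \left(-5 + 2 \cdot 7\right) - 496 = \left(-5 + 14\right) - 496 = 9 - 496 = -487$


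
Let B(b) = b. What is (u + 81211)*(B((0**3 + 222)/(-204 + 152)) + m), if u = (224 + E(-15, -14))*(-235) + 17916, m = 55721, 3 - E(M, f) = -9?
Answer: 4865964965/2 ≈ 2.4330e+9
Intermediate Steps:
E(M, f) = 12 (E(M, f) = 3 - 1*(-9) = 3 + 9 = 12)
u = -37544 (u = (224 + 12)*(-235) + 17916 = 236*(-235) + 17916 = -55460 + 17916 = -37544)
(u + 81211)*(B((0**3 + 222)/(-204 + 152)) + m) = (-37544 + 81211)*((0**3 + 222)/(-204 + 152) + 55721) = 43667*((0 + 222)/(-52) + 55721) = 43667*(222*(-1/52) + 55721) = 43667*(-111/26 + 55721) = 43667*(1448635/26) = 4865964965/2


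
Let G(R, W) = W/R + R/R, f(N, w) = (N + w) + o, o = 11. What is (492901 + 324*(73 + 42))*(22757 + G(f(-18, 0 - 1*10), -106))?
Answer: 205168065712/17 ≈ 1.2069e+10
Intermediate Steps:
f(N, w) = 11 + N + w (f(N, w) = (N + w) + 11 = 11 + N + w)
G(R, W) = 1 + W/R (G(R, W) = W/R + 1 = 1 + W/R)
(492901 + 324*(73 + 42))*(22757 + G(f(-18, 0 - 1*10), -106)) = (492901 + 324*(73 + 42))*(22757 + ((11 - 18 + (0 - 1*10)) - 106)/(11 - 18 + (0 - 1*10))) = (492901 + 324*115)*(22757 + ((11 - 18 + (0 - 10)) - 106)/(11 - 18 + (0 - 10))) = (492901 + 37260)*(22757 + ((11 - 18 - 10) - 106)/(11 - 18 - 10)) = 530161*(22757 + (-17 - 106)/(-17)) = 530161*(22757 - 1/17*(-123)) = 530161*(22757 + 123/17) = 530161*(386992/17) = 205168065712/17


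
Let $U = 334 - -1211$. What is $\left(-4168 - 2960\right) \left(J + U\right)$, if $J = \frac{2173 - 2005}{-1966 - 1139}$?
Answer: $- \frac{1266423048}{115} \approx -1.1012 \cdot 10^{7}$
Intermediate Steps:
$U = 1545$ ($U = 334 + 1211 = 1545$)
$J = - \frac{56}{1035}$ ($J = \frac{168}{-3105} = 168 \left(- \frac{1}{3105}\right) = - \frac{56}{1035} \approx -0.054106$)
$\left(-4168 - 2960\right) \left(J + U\right) = \left(-4168 - 2960\right) \left(- \frac{56}{1035} + 1545\right) = \left(-7128\right) \frac{1599019}{1035} = - \frac{1266423048}{115}$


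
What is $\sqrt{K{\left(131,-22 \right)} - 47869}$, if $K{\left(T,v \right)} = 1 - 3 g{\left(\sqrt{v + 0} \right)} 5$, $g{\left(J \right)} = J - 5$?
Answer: $\sqrt{-47794 - 15 i \sqrt{22}} \approx 0.161 - 218.62 i$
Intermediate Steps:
$g{\left(J \right)} = -5 + J$
$K{\left(T,v \right)} = 75 - 15 \sqrt{v}$ ($K{\left(T,v \right)} = 1 - 3 \left(-5 + \sqrt{v + 0}\right) 5 = 1 - 3 \left(-5 + \sqrt{v}\right) 5 = 1 \left(15 - 3 \sqrt{v}\right) 5 = 1 \left(75 - 15 \sqrt{v}\right) = 75 - 15 \sqrt{v}$)
$\sqrt{K{\left(131,-22 \right)} - 47869} = \sqrt{\left(75 - 15 \sqrt{-22}\right) - 47869} = \sqrt{\left(75 - 15 i \sqrt{22}\right) - 47869} = \sqrt{-47794 - 15 i \sqrt{22}}$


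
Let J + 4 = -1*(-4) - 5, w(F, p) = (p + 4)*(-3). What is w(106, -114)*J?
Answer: -1650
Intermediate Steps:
w(F, p) = -12 - 3*p (w(F, p) = (4 + p)*(-3) = -12 - 3*p)
J = -5 (J = -4 + (-1*(-4) - 5) = -4 + (4 - 5) = -4 - 1 = -5)
w(106, -114)*J = (-12 - 3*(-114))*(-5) = (-12 + 342)*(-5) = 330*(-5) = -1650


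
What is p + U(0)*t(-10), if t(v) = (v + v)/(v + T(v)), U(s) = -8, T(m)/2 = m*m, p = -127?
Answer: -2397/19 ≈ -126.16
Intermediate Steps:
T(m) = 2*m² (T(m) = 2*(m*m) = 2*m²)
t(v) = 2*v/(v + 2*v²) (t(v) = (v + v)/(v + 2*v²) = (2*v)/(v + 2*v²) = 2*v/(v + 2*v²))
p + U(0)*t(-10) = -127 - 16/(1 + 2*(-10)) = -127 - 16/(1 - 20) = -127 - 16/(-19) = -127 - 16*(-1)/19 = -127 - 8*(-2/19) = -127 + 16/19 = -2397/19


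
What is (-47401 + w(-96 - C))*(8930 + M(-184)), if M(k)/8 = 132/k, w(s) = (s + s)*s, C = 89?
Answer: 4320475642/23 ≈ 1.8785e+8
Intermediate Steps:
w(s) = 2*s² (w(s) = (2*s)*s = 2*s²)
M(k) = 1056/k (M(k) = 8*(132/k) = 1056/k)
(-47401 + w(-96 - C))*(8930 + M(-184)) = (-47401 + 2*(-96 - 1*89)²)*(8930 + 1056/(-184)) = (-47401 + 2*(-96 - 89)²)*(8930 + 1056*(-1/184)) = (-47401 + 2*(-185)²)*(8930 - 132/23) = (-47401 + 2*34225)*(205258/23) = (-47401 + 68450)*(205258/23) = 21049*(205258/23) = 4320475642/23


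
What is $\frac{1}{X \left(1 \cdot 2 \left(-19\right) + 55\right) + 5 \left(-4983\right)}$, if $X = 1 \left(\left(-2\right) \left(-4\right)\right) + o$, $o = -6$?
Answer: $- \frac{1}{24881} \approx -4.0191 \cdot 10^{-5}$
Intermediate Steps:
$X = 2$ ($X = 1 \left(\left(-2\right) \left(-4\right)\right) - 6 = 1 \cdot 8 - 6 = 8 - 6 = 2$)
$\frac{1}{X \left(1 \cdot 2 \left(-19\right) + 55\right) + 5 \left(-4983\right)} = \frac{1}{2 \left(1 \cdot 2 \left(-19\right) + 55\right) + 5 \left(-4983\right)} = \frac{1}{2 \left(2 \left(-19\right) + 55\right) - 24915} = \frac{1}{2 \left(-38 + 55\right) - 24915} = \frac{1}{2 \cdot 17 - 24915} = \frac{1}{34 - 24915} = \frac{1}{-24881} = - \frac{1}{24881}$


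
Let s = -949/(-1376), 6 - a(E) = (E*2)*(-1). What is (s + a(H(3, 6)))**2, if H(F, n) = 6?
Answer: 661364089/1893376 ≈ 349.30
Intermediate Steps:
a(E) = 6 + 2*E (a(E) = 6 - E*2*(-1) = 6 - 2*E*(-1) = 6 - (-2)*E = 6 + 2*E)
s = 949/1376 (s = -949*(-1/1376) = 949/1376 ≈ 0.68968)
(s + a(H(3, 6)))**2 = (949/1376 + (6 + 2*6))**2 = (949/1376 + (6 + 12))**2 = (949/1376 + 18)**2 = (25717/1376)**2 = 661364089/1893376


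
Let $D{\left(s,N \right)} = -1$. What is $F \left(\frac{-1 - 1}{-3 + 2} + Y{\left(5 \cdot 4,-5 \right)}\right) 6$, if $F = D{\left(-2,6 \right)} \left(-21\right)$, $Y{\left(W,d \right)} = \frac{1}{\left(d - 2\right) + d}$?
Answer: $\frac{483}{2} \approx 241.5$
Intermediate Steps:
$Y{\left(W,d \right)} = \frac{1}{-2 + 2 d}$ ($Y{\left(W,d \right)} = \frac{1}{\left(d - 2\right) + d} = \frac{1}{\left(-2 + d\right) + d} = \frac{1}{-2 + 2 d}$)
$F = 21$ ($F = \left(-1\right) \left(-21\right) = 21$)
$F \left(\frac{-1 - 1}{-3 + 2} + Y{\left(5 \cdot 4,-5 \right)}\right) 6 = 21 \left(\frac{-1 - 1}{-3 + 2} + \frac{1}{2 \left(-1 - 5\right)}\right) 6 = 21 \left(- \frac{2}{-1} + \frac{1}{2 \left(-6\right)}\right) 6 = 21 \left(\left(-2\right) \left(-1\right) + \frac{1}{2} \left(- \frac{1}{6}\right)\right) 6 = 21 \left(2 - \frac{1}{12}\right) 6 = 21 \cdot \frac{23}{12} \cdot 6 = 21 \cdot \frac{23}{2} = \frac{483}{2}$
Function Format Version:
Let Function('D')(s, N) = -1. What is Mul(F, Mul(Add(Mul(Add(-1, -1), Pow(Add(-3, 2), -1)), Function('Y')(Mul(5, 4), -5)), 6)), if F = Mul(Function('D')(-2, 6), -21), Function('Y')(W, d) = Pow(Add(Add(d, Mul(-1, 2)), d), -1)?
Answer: Rational(483, 2) ≈ 241.50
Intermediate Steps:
Function('Y')(W, d) = Pow(Add(-2, Mul(2, d)), -1) (Function('Y')(W, d) = Pow(Add(Add(d, -2), d), -1) = Pow(Add(Add(-2, d), d), -1) = Pow(Add(-2, Mul(2, d)), -1))
F = 21 (F = Mul(-1, -21) = 21)
Mul(F, Mul(Add(Mul(Add(-1, -1), Pow(Add(-3, 2), -1)), Function('Y')(Mul(5, 4), -5)), 6)) = Mul(21, Mul(Add(Mul(Add(-1, -1), Pow(Add(-3, 2), -1)), Mul(Rational(1, 2), Pow(Add(-1, -5), -1))), 6)) = Mul(21, Mul(Add(Mul(-2, Pow(-1, -1)), Mul(Rational(1, 2), Pow(-6, -1))), 6)) = Mul(21, Mul(Add(Mul(-2, -1), Mul(Rational(1, 2), Rational(-1, 6))), 6)) = Mul(21, Mul(Add(2, Rational(-1, 12)), 6)) = Mul(21, Mul(Rational(23, 12), 6)) = Mul(21, Rational(23, 2)) = Rational(483, 2)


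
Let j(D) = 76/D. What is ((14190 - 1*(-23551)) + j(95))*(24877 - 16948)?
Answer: 1496273661/5 ≈ 2.9925e+8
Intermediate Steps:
((14190 - 1*(-23551)) + j(95))*(24877 - 16948) = ((14190 - 1*(-23551)) + 76/95)*(24877 - 16948) = ((14190 + 23551) + 76*(1/95))*7929 = (37741 + ⅘)*7929 = (188709/5)*7929 = 1496273661/5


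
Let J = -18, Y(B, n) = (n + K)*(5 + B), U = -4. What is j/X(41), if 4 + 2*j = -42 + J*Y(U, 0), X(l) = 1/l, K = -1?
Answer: -574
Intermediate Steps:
Y(B, n) = (-1 + n)*(5 + B) (Y(B, n) = (n - 1)*(5 + B) = (-1 + n)*(5 + B))
j = -14 (j = -2 + (-42 - 18*(-5 - 1*(-4) + 5*0 - 4*0))/2 = -2 + (-42 - 18*(-5 + 4 + 0 + 0))/2 = -2 + (-42 - 18*(-1))/2 = -2 + (-42 + 18)/2 = -2 + (1/2)*(-24) = -2 - 12 = -14)
j/X(41) = -14/(1/41) = -14/1/41 = -14*41 = -574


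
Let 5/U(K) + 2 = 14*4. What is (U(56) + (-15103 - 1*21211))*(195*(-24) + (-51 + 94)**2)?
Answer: 5551452281/54 ≈ 1.0280e+8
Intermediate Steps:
U(K) = 5/54 (U(K) = 5/(-2 + 14*4) = 5/(-2 + 56) = 5/54)
(U(56) + (-15103 - 1*21211))*(195*(-24) + (-51 + 94)**2) = (5/54 + (-15103 - 1*21211))*(195*(-24) + (-51 + 94)**2) = (5/54 + (-15103 - 21211))*(-4680 + 43**2) = (5/54 - 36314)*(-4680 + 1849) = -1960951/54*(-2831) = 5551452281/54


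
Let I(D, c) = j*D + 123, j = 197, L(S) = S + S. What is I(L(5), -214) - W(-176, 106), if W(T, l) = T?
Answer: 2269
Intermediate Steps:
L(S) = 2*S
I(D, c) = 123 + 197*D (I(D, c) = 197*D + 123 = 123 + 197*D)
I(L(5), -214) - W(-176, 106) = (123 + 197*(2*5)) - 1*(-176) = (123 + 197*10) + 176 = (123 + 1970) + 176 = 2093 + 176 = 2269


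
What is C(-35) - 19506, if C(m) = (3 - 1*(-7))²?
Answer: -19406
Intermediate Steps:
C(m) = 100 (C(m) = (3 + 7)² = 10² = 100)
C(-35) - 19506 = 100 - 19506 = -19406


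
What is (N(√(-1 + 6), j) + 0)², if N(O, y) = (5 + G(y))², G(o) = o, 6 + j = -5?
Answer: 1296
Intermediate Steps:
j = -11 (j = -6 - 5 = -11)
N(O, y) = (5 + y)²
(N(√(-1 + 6), j) + 0)² = ((5 - 11)² + 0)² = ((-6)² + 0)² = (36 + 0)² = 36² = 1296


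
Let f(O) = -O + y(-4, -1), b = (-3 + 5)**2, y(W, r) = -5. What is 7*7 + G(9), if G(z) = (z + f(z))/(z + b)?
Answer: 632/13 ≈ 48.615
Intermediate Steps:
b = 4 (b = 2**2 = 4)
f(O) = -5 - O (f(O) = -O - 5 = -5 - O)
G(z) = -5/(4 + z) (G(z) = (z + (-5 - z))/(z + 4) = -5/(4 + z))
7*7 + G(9) = 7*7 - 5/(4 + 9) = 49 - 5/13 = 632/13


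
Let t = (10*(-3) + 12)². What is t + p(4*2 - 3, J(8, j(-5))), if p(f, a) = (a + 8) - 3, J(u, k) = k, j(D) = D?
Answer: 324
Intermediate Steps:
p(f, a) = 5 + a (p(f, a) = (8 + a) - 3 = 5 + a)
t = 324 (t = (-30 + 12)² = (-18)² = 324)
t + p(4*2 - 3, J(8, j(-5))) = 324 + (5 - 5) = 324 + 0 = 324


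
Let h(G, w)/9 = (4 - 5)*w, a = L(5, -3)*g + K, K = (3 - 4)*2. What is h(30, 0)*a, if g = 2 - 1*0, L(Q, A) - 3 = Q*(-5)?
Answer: 0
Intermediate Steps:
L(Q, A) = 3 - 5*Q (L(Q, A) = 3 + Q*(-5) = 3 - 5*Q)
g = 2 (g = 2 + 0 = 2)
K = -2 (K = -1*2 = -2)
a = -46 (a = (3 - 5*5)*2 - 2 = (3 - 25)*2 - 2 = -22*2 - 2 = -44 - 2 = -46)
h(G, w) = -9*w (h(G, w) = 9*((4 - 5)*w) = 9*(-w) = -9*w)
h(30, 0)*a = -9*0*(-46) = 0*(-46) = 0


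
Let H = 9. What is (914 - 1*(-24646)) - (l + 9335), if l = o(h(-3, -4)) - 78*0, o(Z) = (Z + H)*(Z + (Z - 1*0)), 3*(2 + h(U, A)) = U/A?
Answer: 130003/8 ≈ 16250.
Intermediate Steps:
h(U, A) = -2 + U/(3*A) (h(U, A) = -2 + (U/A)/3 = -2 + U/(3*A))
o(Z) = 2*Z*(9 + Z) (o(Z) = (Z + 9)*(Z + (Z - 1*0)) = (9 + Z)*(Z + (Z + 0)) = (9 + Z)*(Z + Z) = (9 + Z)*(2*Z) = 2*Z*(9 + Z))
l = -203/8 (l = 2*(-2 + (⅓)*(-3)/(-4))*(9 + (-2 + (⅓)*(-3)/(-4))) - 78*0 = 2*(-2 + (⅓)*(-3)*(-¼))*(9 + (-2 + (⅓)*(-3)*(-¼))) + 0 = 2*(-2 + ¼)*(9 + (-2 + ¼)) + 0 = 2*(-7/4)*(9 - 7/4) + 0 = 2*(-7/4)*(29/4) + 0 = -203/8 + 0 = -203/8 ≈ -25.375)
(914 - 1*(-24646)) - (l + 9335) = (914 - 1*(-24646)) - (-203/8 + 9335) = (914 + 24646) - 1*74477/8 = 25560 - 74477/8 = 130003/8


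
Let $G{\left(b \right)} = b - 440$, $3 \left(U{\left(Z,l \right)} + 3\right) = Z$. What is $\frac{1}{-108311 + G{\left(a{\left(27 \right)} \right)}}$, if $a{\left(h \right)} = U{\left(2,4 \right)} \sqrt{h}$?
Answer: $- \frac{108751}{11826779854} + \frac{7 \sqrt{3}}{11826779854} \approx -9.1943 \cdot 10^{-6}$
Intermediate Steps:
$U{\left(Z,l \right)} = -3 + \frac{Z}{3}$
$a{\left(h \right)} = - \frac{7 \sqrt{h}}{3}$ ($a{\left(h \right)} = \left(-3 + \frac{1}{3} \cdot 2\right) \sqrt{h} = \left(-3 + \frac{2}{3}\right) \sqrt{h} = - \frac{7 \sqrt{h}}{3}$)
$G{\left(b \right)} = -440 + b$
$\frac{1}{-108311 + G{\left(a{\left(27 \right)} \right)}} = \frac{1}{-108311 - \left(440 + \frac{7 \sqrt{27}}{3}\right)} = \frac{1}{-108311 - \left(440 + \frac{7 \cdot 3 \sqrt{3}}{3}\right)} = \frac{1}{-108311 - \left(440 + 7 \sqrt{3}\right)} = \frac{1}{-108751 - 7 \sqrt{3}}$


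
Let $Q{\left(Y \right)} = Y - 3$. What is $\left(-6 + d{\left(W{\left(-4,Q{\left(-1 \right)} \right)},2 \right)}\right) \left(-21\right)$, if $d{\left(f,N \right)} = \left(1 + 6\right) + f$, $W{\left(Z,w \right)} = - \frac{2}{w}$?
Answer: $- \frac{63}{2} \approx -31.5$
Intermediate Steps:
$Q{\left(Y \right)} = -3 + Y$
$d{\left(f,N \right)} = 7 + f$
$\left(-6 + d{\left(W{\left(-4,Q{\left(-1 \right)} \right)},2 \right)}\right) \left(-21\right) = \left(-6 + \left(7 - \frac{2}{-3 - 1}\right)\right) \left(-21\right) = \left(-6 + \left(7 - \frac{2}{-4}\right)\right) \left(-21\right) = \left(-6 + \left(7 - - \frac{1}{2}\right)\right) \left(-21\right) = \left(-6 + \left(7 + \frac{1}{2}\right)\right) \left(-21\right) = \left(-6 + \frac{15}{2}\right) \left(-21\right) = \frac{3}{2} \left(-21\right) = - \frac{63}{2}$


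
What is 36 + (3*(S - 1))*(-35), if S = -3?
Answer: 456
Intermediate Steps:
36 + (3*(S - 1))*(-35) = 36 + (3*(-3 - 1))*(-35) = 36 + (3*(-4))*(-35) = 36 - 12*(-35) = 36 + 420 = 456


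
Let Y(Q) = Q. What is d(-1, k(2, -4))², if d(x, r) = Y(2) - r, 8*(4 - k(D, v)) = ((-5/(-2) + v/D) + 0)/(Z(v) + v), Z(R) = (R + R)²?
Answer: 3682561/921600 ≈ 3.9958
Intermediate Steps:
Z(R) = 4*R² (Z(R) = (2*R)² = 4*R²)
k(D, v) = 4 - (5/2 + v/D)/(8*(v + 4*v²)) (k(D, v) = 4 - ((-5/(-2) + v/D) + 0)/(8*(4*v² + v)) = 4 - ((-5*(-½) + v/D) + 0)/(8*(v + 4*v²)) = 4 - ((5/2 + v/D) + 0)/(8*(v + 4*v²)) = 4 - (5/2 + v/D)/(8*(v + 4*v²)))
d(x, r) = 2 - r
d(-1, k(2, -4))² = (2 - (-5*2 - 2*(-4) + 64*2*(-4) + 256*2*(-4)²)/(16*2*(-4)*(1 + 4*(-4))))² = (2 - (-1)*(-10 + 8 - 512 + 256*2*16)/(16*2*4*(1 - 16)))² = (2 - (-1)*(-10 + 8 - 512 + 8192)/(16*2*4*(-15)))² = (2 - (-1)*(-1)*7678/(16*2*4*15))² = (2 - 1*3839/960)² = (2 - 3839/960)² = (-1919/960)² = 3682561/921600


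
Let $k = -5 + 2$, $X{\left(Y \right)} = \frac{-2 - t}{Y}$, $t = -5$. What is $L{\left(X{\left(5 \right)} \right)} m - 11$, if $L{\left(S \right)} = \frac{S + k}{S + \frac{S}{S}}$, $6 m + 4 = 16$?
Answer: $-14$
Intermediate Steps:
$m = 2$ ($m = - \frac{2}{3} + \frac{1}{6} \cdot 16 = - \frac{2}{3} + \frac{8}{3} = 2$)
$X{\left(Y \right)} = \frac{3}{Y}$ ($X{\left(Y \right)} = \frac{-2 - -5}{Y} = \frac{-2 + 5}{Y} = \frac{3}{Y}$)
$k = -3$
$L{\left(S \right)} = \frac{-3 + S}{1 + S}$ ($L{\left(S \right)} = \frac{S - 3}{S + \frac{S}{S}} = \frac{-3 + S}{S + 1} = \frac{-3 + S}{1 + S}$)
$L{\left(X{\left(5 \right)} \right)} m - 11 = \frac{-3 + \frac{3}{5}}{1 + \frac{3}{5}} \cdot 2 - 11 = \frac{1}{\frac{8}{5}} \left(- \frac{12}{5}\right) 2 - 11 = \frac{5}{8} \left(- \frac{12}{5}\right) 2 - 11 = \left(- \frac{3}{2}\right) 2 - 11 = -3 - 11 = -14$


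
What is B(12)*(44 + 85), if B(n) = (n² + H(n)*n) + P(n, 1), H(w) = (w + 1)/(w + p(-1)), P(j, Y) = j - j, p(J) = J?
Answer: 224460/11 ≈ 20405.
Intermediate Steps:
P(j, Y) = 0
H(w) = (1 + w)/(-1 + w) (H(w) = (w + 1)/(w - 1) = (1 + w)/(-1 + w))
B(n) = n² + n*(1 + n)/(-1 + n) (B(n) = (n² + ((1 + n)/(-1 + n))*n) + 0 = (n² + n*(1 + n)/(-1 + n)) + 0 = n² + n*(1 + n)/(-1 + n))
B(12)*(44 + 85) = ((12 + 12³)/(-1 + 12))*(44 + 85) = ((12 + 1728)/11)*129 = ((1/11)*1740)*129 = (1740/11)*129 = 224460/11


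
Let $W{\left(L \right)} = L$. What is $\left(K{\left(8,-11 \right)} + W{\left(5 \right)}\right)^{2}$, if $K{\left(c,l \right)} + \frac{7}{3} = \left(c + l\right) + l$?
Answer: $\frac{1156}{9} \approx 128.44$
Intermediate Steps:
$K{\left(c,l \right)} = - \frac{7}{3} + c + 2 l$ ($K{\left(c,l \right)} = - \frac{7}{3} + \left(\left(c + l\right) + l\right) = - \frac{7}{3} + \left(c + 2 l\right) = - \frac{7}{3} + c + 2 l$)
$\left(K{\left(8,-11 \right)} + W{\left(5 \right)}\right)^{2} = \left(\left(- \frac{7}{3} + 8 + 2 \left(-11\right)\right) + 5\right)^{2} = \left(\left(- \frac{7}{3} + 8 - 22\right) + 5\right)^{2} = \left(- \frac{49}{3} + 5\right)^{2} = \left(- \frac{34}{3}\right)^{2} = \frac{1156}{9}$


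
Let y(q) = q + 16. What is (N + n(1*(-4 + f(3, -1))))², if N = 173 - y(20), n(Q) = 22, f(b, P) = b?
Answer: 25281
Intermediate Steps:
y(q) = 16 + q
N = 137 (N = 173 - (16 + 20) = 173 - 1*36 = 173 - 36 = 137)
(N + n(1*(-4 + f(3, -1))))² = (137 + 22)² = 159² = 25281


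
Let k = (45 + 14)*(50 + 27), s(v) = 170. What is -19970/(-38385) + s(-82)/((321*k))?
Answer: 1941922424/3731797377 ≈ 0.52037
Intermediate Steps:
k = 4543 (k = 59*77 = 4543)
-19970/(-38385) + s(-82)/((321*k)) = -19970/(-38385) + 170/((321*4543)) = -19970*(-1/38385) + 170/1458303 = 3994/7677 + 170*(1/1458303) = 3994/7677 + 170/1458303 = 1941922424/3731797377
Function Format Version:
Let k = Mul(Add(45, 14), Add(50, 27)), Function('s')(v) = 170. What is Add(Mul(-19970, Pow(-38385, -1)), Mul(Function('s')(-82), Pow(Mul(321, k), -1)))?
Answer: Rational(1941922424, 3731797377) ≈ 0.52037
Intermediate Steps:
k = 4543 (k = Mul(59, 77) = 4543)
Add(Mul(-19970, Pow(-38385, -1)), Mul(Function('s')(-82), Pow(Mul(321, k), -1))) = Add(Mul(-19970, Pow(-38385, -1)), Mul(170, Pow(Mul(321, 4543), -1))) = Add(Mul(-19970, Rational(-1, 38385)), Mul(170, Pow(1458303, -1))) = Add(Rational(3994, 7677), Mul(170, Rational(1, 1458303))) = Add(Rational(3994, 7677), Rational(170, 1458303)) = Rational(1941922424, 3731797377)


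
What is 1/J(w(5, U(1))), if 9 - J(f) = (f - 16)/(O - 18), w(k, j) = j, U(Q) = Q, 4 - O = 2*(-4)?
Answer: 2/13 ≈ 0.15385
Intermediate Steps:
O = 12 (O = 4 - 2*(-4) = 4 - 1*(-8) = 4 + 8 = 12)
J(f) = 19/3 + f/6 (J(f) = 9 - (f - 16)/(12 - 18) = 9 - (-16 + f)/(-6) = 9 - (-16 + f)*(-1)/6 = 9 - (8/3 - f/6) = 9 + (-8/3 + f/6) = 19/3 + f/6)
1/J(w(5, U(1))) = 1/(19/3 + (1/6)*1) = 1/(19/3 + 1/6) = 1/(13/2) = 2/13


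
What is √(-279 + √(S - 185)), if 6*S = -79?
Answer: √(-10044 + 6*I*√7134)/6 ≈ 0.42126 + 16.709*I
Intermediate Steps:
S = -79/6 (S = (⅙)*(-79) = -79/6 ≈ -13.167)
√(-279 + √(S - 185)) = √(-279 + √(-79/6 - 185)) = √(-279 + √(-1189/6)) = √(-279 + I*√7134/6)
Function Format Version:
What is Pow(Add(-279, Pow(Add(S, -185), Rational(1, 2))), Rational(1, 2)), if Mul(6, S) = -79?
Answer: Mul(Rational(1, 6), Pow(Add(-10044, Mul(6, I, Pow(7134, Rational(1, 2)))), Rational(1, 2))) ≈ Add(0.42126, Mul(16.709, I))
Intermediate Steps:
S = Rational(-79, 6) (S = Mul(Rational(1, 6), -79) = Rational(-79, 6) ≈ -13.167)
Pow(Add(-279, Pow(Add(S, -185), Rational(1, 2))), Rational(1, 2)) = Pow(Add(-279, Pow(Add(Rational(-79, 6), -185), Rational(1, 2))), Rational(1, 2)) = Pow(Add(-279, Pow(Rational(-1189, 6), Rational(1, 2))), Rational(1, 2)) = Pow(Add(-279, Mul(Rational(1, 6), I, Pow(7134, Rational(1, 2)))), Rational(1, 2))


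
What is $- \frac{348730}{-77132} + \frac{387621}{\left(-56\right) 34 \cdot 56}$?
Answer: $\frac{1821251137}{2056030592} \approx 0.88581$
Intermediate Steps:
$- \frac{348730}{-77132} + \frac{387621}{\left(-56\right) 34 \cdot 56} = \left(-348730\right) \left(- \frac{1}{77132}\right) + \frac{387621}{\left(-1904\right) 56} = \frac{174365}{38566} + \frac{387621}{-106624} = \frac{174365}{38566} + 387621 \left(- \frac{1}{106624}\right) = \frac{174365}{38566} - \frac{387621}{106624} = \frac{1821251137}{2056030592}$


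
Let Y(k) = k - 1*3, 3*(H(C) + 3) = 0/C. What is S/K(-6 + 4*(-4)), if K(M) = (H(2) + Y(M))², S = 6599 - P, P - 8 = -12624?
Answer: 2745/112 ≈ 24.509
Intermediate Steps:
H(C) = -3 (H(C) = -3 + (0/C)/3 = -3 + (⅓)*0 = -3 + 0 = -3)
P = -12616 (P = 8 - 12624 = -12616)
Y(k) = -3 + k (Y(k) = k - 3 = -3 + k)
S = 19215 (S = 6599 - 1*(-12616) = 6599 + 12616 = 19215)
K(M) = (-6 + M)² (K(M) = (-3 + (-3 + M))² = (-6 + M)²)
S/K(-6 + 4*(-4)) = 19215/((-6 + (-6 + 4*(-4)))²) = 19215/((-6 + (-6 - 16))²) = 19215/((-6 - 22)²) = 19215/((-28)²) = 19215/784 = 19215*(1/784) = 2745/112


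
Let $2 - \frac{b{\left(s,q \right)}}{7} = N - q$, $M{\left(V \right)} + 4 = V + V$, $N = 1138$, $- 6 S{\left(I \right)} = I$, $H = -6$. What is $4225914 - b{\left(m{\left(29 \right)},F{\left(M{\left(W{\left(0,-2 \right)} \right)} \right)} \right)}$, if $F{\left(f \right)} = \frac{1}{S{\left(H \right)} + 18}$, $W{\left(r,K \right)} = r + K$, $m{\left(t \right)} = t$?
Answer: $\frac{80443447}{19} \approx 4.2339 \cdot 10^{6}$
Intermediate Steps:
$S{\left(I \right)} = - \frac{I}{6}$
$W{\left(r,K \right)} = K + r$
$M{\left(V \right)} = -4 + 2 V$ ($M{\left(V \right)} = -4 + \left(V + V\right) = -4 + 2 V$)
$F{\left(f \right)} = \frac{1}{19}$ ($F{\left(f \right)} = \frac{1}{\left(- \frac{1}{6}\right) \left(-6\right) + 18} = \frac{1}{1 + 18} = \frac{1}{19}$)
$b{\left(s,q \right)} = -7952 + 7 q$ ($b{\left(s,q \right)} = 14 - 7 \left(1138 - q\right) = 14 + \left(-7966 + 7 q\right) = -7952 + 7 q$)
$4225914 - b{\left(m{\left(29 \right)},F{\left(M{\left(W{\left(0,-2 \right)} \right)} \right)} \right)} = 4225914 - \left(-7952 + 7 \cdot \frac{1}{19}\right) = 4225914 - \left(-7952 + \frac{7}{19}\right) = 4225914 - - \frac{151081}{19} = 4225914 + \frac{151081}{19} = \frac{80443447}{19}$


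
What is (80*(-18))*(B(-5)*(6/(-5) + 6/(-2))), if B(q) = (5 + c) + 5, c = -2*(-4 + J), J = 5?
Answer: 48384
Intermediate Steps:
c = -2 (c = -2*(-4 + 5) = -2*1 = -2)
B(q) = 8 (B(q) = (5 - 2) + 5 = 3 + 5 = 8)
(80*(-18))*(B(-5)*(6/(-5) + 6/(-2))) = (80*(-18))*(8*(6/(-5) + 6/(-2))) = -11520*(6*(-⅕) + 6*(-½)) = -11520*(-6/5 - 3) = -11520*(-21)/5 = -1440*(-168/5) = 48384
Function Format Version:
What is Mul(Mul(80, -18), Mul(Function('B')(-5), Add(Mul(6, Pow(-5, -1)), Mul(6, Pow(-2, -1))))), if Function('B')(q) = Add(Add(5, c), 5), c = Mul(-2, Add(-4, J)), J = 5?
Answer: 48384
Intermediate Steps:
c = -2 (c = Mul(-2, Add(-4, 5)) = Mul(-2, 1) = -2)
Function('B')(q) = 8 (Function('B')(q) = Add(Add(5, -2), 5) = Add(3, 5) = 8)
Mul(Mul(80, -18), Mul(Function('B')(-5), Add(Mul(6, Pow(-5, -1)), Mul(6, Pow(-2, -1))))) = Mul(Mul(80, -18), Mul(8, Add(Mul(6, Pow(-5, -1)), Mul(6, Pow(-2, -1))))) = Mul(-1440, Mul(8, Add(Mul(6, Rational(-1, 5)), Mul(6, Rational(-1, 2))))) = Mul(-1440, Mul(8, Add(Rational(-6, 5), -3))) = Mul(-1440, Mul(8, Rational(-21, 5))) = Mul(-1440, Rational(-168, 5)) = 48384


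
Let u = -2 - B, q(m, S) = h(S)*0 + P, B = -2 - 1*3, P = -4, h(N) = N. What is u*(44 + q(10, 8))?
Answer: 120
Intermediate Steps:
B = -5 (B = -2 - 3 = -5)
q(m, S) = -4 (q(m, S) = S*0 - 4 = 0 - 4 = -4)
u = 3 (u = -2 - 1*(-5) = -2 + 5 = 3)
u*(44 + q(10, 8)) = 3*(44 - 4) = 3*40 = 120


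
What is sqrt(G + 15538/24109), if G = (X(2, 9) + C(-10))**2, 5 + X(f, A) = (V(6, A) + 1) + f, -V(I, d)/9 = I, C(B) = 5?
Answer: sqrt(1512189940123)/24109 ≈ 51.006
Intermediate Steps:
V(I, d) = -9*I
X(f, A) = -58 + f (X(f, A) = -5 + ((-9*6 + 1) + f) = -5 + ((-54 + 1) + f) = -5 + (-53 + f) = -58 + f)
G = 2601 (G = ((-58 + 2) + 5)**2 = (-56 + 5)**2 = (-51)**2 = 2601)
sqrt(G + 15538/24109) = sqrt(2601 + 15538/24109) = sqrt(62723047/24109) = sqrt(1512189940123)/24109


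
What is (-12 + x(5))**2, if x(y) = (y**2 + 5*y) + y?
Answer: 1849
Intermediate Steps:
x(y) = y**2 + 6*y
(-12 + x(5))**2 = (-12 + 5*(6 + 5))**2 = (-12 + 5*11)**2 = (-12 + 55)**2 = 43**2 = 1849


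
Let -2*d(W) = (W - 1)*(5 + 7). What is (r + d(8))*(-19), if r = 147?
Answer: -1995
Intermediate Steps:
d(W) = 6 - 6*W (d(W) = -(W - 1)*(5 + 7)/2 = -(-1 + W)*12/2 = -(-12 + 12*W)/2 = 6 - 6*W)
(r + d(8))*(-19) = (147 + (6 - 6*8))*(-19) = (147 + (6 - 48))*(-19) = (147 - 42)*(-19) = 105*(-19) = -1995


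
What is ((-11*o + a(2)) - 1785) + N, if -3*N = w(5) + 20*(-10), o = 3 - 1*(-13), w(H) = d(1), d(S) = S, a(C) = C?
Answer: -5678/3 ≈ -1892.7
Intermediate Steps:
w(H) = 1
o = 16 (o = 3 + 13 = 16)
N = 199/3 (N = -(1 + 20*(-10))/3 = -(1 - 200)/3 = -1/3*(-199) = 199/3 ≈ 66.333)
((-11*o + a(2)) - 1785) + N = ((-11*16 + 2) - 1785) + 199/3 = ((-176 + 2) - 1785) + 199/3 = (-174 - 1785) + 199/3 = -1959 + 199/3 = -5678/3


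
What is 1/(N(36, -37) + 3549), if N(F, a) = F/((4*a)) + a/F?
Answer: 1332/4725575 ≈ 0.00028187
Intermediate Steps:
N(F, a) = a/F + F/(4*a) (N(F, a) = F*(1/(4*a)) + a/F = F/(4*a) + a/F = a/F + F/(4*a))
1/(N(36, -37) + 3549) = 1/((-37/36 + (1/4)*36/(-37)) + 3549) = 1/((-37*1/36 + (1/4)*36*(-1/37)) + 3549) = 1/((-37/36 - 9/37) + 3549) = 1/(-1693/1332 + 3549) = 1/(4725575/1332) = 1332/4725575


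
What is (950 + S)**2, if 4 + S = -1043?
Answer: 9409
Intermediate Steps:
S = -1047 (S = -4 - 1043 = -1047)
(950 + S)**2 = (950 - 1047)**2 = (-97)**2 = 9409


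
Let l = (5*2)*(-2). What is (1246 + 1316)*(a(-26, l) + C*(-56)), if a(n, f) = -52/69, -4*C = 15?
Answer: 12330052/23 ≈ 5.3609e+5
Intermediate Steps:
C = -15/4 (C = -¼*15 = -15/4 ≈ -3.7500)
l = -20 (l = 10*(-2) = -20)
a(n, f) = -52/69 (a(n, f) = -52*1/69 = -52/69)
(1246 + 1316)*(a(-26, l) + C*(-56)) = (1246 + 1316)*(-52/69 - 15/4*(-56)) = 2562*(-52/69 + 210) = 2562*(14438/69) = 12330052/23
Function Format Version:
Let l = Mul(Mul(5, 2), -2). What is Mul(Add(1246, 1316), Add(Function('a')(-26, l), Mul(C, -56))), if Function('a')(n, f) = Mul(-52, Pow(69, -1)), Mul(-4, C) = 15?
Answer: Rational(12330052, 23) ≈ 5.3609e+5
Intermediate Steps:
C = Rational(-15, 4) (C = Mul(Rational(-1, 4), 15) = Rational(-15, 4) ≈ -3.7500)
l = -20 (l = Mul(10, -2) = -20)
Function('a')(n, f) = Rational(-52, 69) (Function('a')(n, f) = Mul(-52, Rational(1, 69)) = Rational(-52, 69))
Mul(Add(1246, 1316), Add(Function('a')(-26, l), Mul(C, -56))) = Mul(Add(1246, 1316), Add(Rational(-52, 69), Mul(Rational(-15, 4), -56))) = Mul(2562, Add(Rational(-52, 69), 210)) = Mul(2562, Rational(14438, 69)) = Rational(12330052, 23)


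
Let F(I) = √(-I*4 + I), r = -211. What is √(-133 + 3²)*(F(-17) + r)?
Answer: 2*I*√31*(-211 + √51) ≈ -2270.1*I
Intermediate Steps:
F(I) = √3*√(-I) (F(I) = √(-4*I + I) = √(-3*I) = √3*√(-I))
√(-133 + 3²)*(F(-17) + r) = √(-133 + 3²)*(√3*√(-1*(-17)) - 211) = √(-133 + 9)*(√3*√17 - 211) = √(-124)*(√51 - 211) = (2*I*√31)*(-211 + √51) = 2*I*√31*(-211 + √51)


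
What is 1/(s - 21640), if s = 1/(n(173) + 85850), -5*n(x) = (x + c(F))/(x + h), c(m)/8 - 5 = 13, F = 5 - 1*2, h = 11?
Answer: -78981683/1709163619200 ≈ -4.6211e-5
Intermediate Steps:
F = 3 (F = 5 - 2 = 3)
c(m) = 144 (c(m) = 40 + 8*13 = 40 + 104 = 144)
n(x) = -(144 + x)/(5*(11 + x)) (n(x) = -(x + 144)/(5*(x + 11)) = -(144 + x)/(5*(11 + x)))
s = 920/78981683 (s = 1/((-144 - 1*173)/(5*(11 + 173)) + 85850) = 1/((⅕)*(-144 - 173)/184 + 85850) = 1/((⅕)*(1/184)*(-317) + 85850) = 1/(-317/920 + 85850) = 1/(78981683/920) = 920/78981683 ≈ 1.1648e-5)
1/(s - 21640) = 1/(920/78981683 - 21640) = 1/(-1709163619200/78981683) = -78981683/1709163619200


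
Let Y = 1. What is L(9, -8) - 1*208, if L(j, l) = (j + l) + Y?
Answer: -206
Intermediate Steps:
L(j, l) = 1 + j + l (L(j, l) = (j + l) + 1 = 1 + j + l)
L(9, -8) - 1*208 = (1 + 9 - 8) - 1*208 = 2 - 208 = -206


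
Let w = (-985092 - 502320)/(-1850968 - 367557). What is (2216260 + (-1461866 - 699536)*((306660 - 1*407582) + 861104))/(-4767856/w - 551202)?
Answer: 305487777610244556/1424684025203 ≈ 2.1443e+5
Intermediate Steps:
w = 1487412/2218525 (w = -1487412/(-2218525) = -1487412*(-1/2218525) = 1487412/2218525 ≈ 0.67045)
(2216260 + (-1461866 - 699536)*((306660 - 1*407582) + 861104))/(-4767856/w - 551202) = (2216260 + (-1461866 - 699536)*((306660 - 1*407582) + 861104))/(-4767856/1487412/2218525 - 551202) = (2216260 - 2161402*((306660 - 407582) + 861104))/(-4767856*2218525/1487412 - 551202) = (2216260 - 2161402*(-100922 + 861104))/(-2644401933100/371853 - 551202) = (2216260 - 2161402*760182)/(-2849368050406/371853) = (2216260 - 1643058895164)*(-371853/2849368050406) = -1643056678904*(-371853/2849368050406) = 305487777610244556/1424684025203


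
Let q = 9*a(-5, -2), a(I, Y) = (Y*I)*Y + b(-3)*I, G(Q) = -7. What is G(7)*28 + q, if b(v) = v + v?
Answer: -106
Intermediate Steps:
b(v) = 2*v
a(I, Y) = -6*I + I*Y² (a(I, Y) = (Y*I)*Y + (2*(-3))*I = (I*Y)*Y - 6*I = I*Y² - 6*I = -6*I + I*Y²)
q = 90 (q = 9*(-5*(-6 + (-2)²)) = 9*(-5*(-6 + 4)) = 9*(-5*(-2)) = 9*10 = 90)
G(7)*28 + q = -7*28 + 90 = -196 + 90 = -106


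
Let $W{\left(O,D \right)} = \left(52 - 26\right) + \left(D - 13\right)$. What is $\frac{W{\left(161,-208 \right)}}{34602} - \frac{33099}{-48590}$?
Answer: $\frac{94651379}{140109265} \approx 0.67555$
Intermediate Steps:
$W{\left(O,D \right)} = 13 + D$ ($W{\left(O,D \right)} = 26 + \left(-13 + D\right) = 13 + D$)
$\frac{W{\left(161,-208 \right)}}{34602} - \frac{33099}{-48590} = \frac{13 - 208}{34602} - \frac{33099}{-48590} = \left(-195\right) \frac{1}{34602} - - \frac{33099}{48590} = - \frac{65}{11534} + \frac{33099}{48590} = \frac{94651379}{140109265}$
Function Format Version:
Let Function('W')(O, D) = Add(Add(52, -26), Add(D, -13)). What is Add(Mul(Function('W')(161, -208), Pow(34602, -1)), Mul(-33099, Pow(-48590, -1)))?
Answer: Rational(94651379, 140109265) ≈ 0.67555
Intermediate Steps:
Function('W')(O, D) = Add(13, D) (Function('W')(O, D) = Add(26, Add(-13, D)) = Add(13, D))
Add(Mul(Function('W')(161, -208), Pow(34602, -1)), Mul(-33099, Pow(-48590, -1))) = Add(Mul(Add(13, -208), Pow(34602, -1)), Mul(-33099, Pow(-48590, -1))) = Add(Mul(-195, Rational(1, 34602)), Mul(-33099, Rational(-1, 48590))) = Add(Rational(-65, 11534), Rational(33099, 48590)) = Rational(94651379, 140109265)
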